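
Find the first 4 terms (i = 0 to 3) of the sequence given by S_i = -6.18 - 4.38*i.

This is an arithmetic sequence.
i=0: S_0 = -6.18 + -4.38*0 = -6.18
i=1: S_1 = -6.18 + -4.38*1 = -10.56
i=2: S_2 = -6.18 + -4.38*2 = -14.94
i=3: S_3 = -6.18 + -4.38*3 = -19.32
The first 4 terms are: [-6.18, -10.56, -14.94, -19.32]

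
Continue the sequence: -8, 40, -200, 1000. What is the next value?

Ratios: 40 / -8 = -5.0
This is a geometric sequence with common ratio r = -5.
Next term = 1000 * -5 = -5000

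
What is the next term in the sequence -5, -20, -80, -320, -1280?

Ratios: -20 / -5 = 4.0
This is a geometric sequence with common ratio r = 4.
Next term = -1280 * 4 = -5120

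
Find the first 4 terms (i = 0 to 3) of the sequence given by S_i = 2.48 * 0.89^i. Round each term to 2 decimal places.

This is a geometric sequence.
i=0: S_0 = 2.48 * 0.89^0 = 2.48
i=1: S_1 = 2.48 * 0.89^1 ≈ 2.21
i=2: S_2 = 2.48 * 0.89^2 ≈ 1.96
i=3: S_3 = 2.48 * 0.89^3 ≈ 1.75
The first 4 terms are: [2.48, 2.21, 1.96, 1.75]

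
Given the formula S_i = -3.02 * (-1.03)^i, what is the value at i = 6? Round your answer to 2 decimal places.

S_6 = -3.02 * (-1.03)^6 ≈ -3.02 * 1.1941 ≈ -3.61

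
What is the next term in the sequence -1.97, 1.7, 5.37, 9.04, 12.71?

Differences: 1.7 - -1.97 = 3.67
This is an arithmetic sequence with common difference d = 3.67.
Next term = 12.71 + 3.67 = 16.38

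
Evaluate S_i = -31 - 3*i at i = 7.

S_7 = -31 + -3*7 = -31 + -21 = -52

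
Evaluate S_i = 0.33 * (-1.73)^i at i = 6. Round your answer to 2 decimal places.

S_6 = 0.33 * (-1.73)^6 ≈ 0.33 * 26.8088 ≈ 8.85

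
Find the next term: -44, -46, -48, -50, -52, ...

Differences: -46 - -44 = -2
This is an arithmetic sequence with common difference d = -2.
Next term = -52 + -2 = -54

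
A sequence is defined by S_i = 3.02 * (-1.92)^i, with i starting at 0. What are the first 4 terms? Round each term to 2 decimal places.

This is a geometric sequence.
i=0: S_0 = 3.02 * (-1.92)^0 = 3.02
i=1: S_1 = 3.02 * (-1.92)^1 ≈ -5.8
i=2: S_2 = 3.02 * (-1.92)^2 ≈ 11.13
i=3: S_3 = 3.02 * (-1.92)^3 ≈ -21.38
The first 4 terms are: [3.02, -5.8, 11.13, -21.38]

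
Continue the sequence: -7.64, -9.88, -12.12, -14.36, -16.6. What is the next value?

Differences: -9.88 - -7.64 = -2.24
This is an arithmetic sequence with common difference d = -2.24.
Next term = -16.6 + -2.24 = -18.84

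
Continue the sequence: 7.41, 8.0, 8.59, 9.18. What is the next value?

Differences: 8.0 - 7.41 = 0.59
This is an arithmetic sequence with common difference d = 0.59.
Next term = 9.18 + 0.59 = 9.77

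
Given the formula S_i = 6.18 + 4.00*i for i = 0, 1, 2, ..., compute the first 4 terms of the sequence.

This is an arithmetic sequence.
i=0: S_0 = 6.18 + 4.0*0 = 6.18
i=1: S_1 = 6.18 + 4.0*1 = 10.18
i=2: S_2 = 6.18 + 4.0*2 = 14.18
i=3: S_3 = 6.18 + 4.0*3 = 18.18
The first 4 terms are: [6.18, 10.18, 14.18, 18.18]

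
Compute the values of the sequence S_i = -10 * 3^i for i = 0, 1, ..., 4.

This is a geometric sequence.
i=0: S_0 = -10 * 3^0 = -10
i=1: S_1 = -10 * 3^1 = -30
i=2: S_2 = -10 * 3^2 = -90
i=3: S_3 = -10 * 3^3 = -270
i=4: S_4 = -10 * 3^4 = -810
The first 5 terms are: [-10, -30, -90, -270, -810]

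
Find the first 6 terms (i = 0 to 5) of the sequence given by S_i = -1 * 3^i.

This is a geometric sequence.
i=0: S_0 = -1 * 3^0 = -1
i=1: S_1 = -1 * 3^1 = -3
i=2: S_2 = -1 * 3^2 = -9
i=3: S_3 = -1 * 3^3 = -27
i=4: S_4 = -1 * 3^4 = -81
i=5: S_5 = -1 * 3^5 = -243
The first 6 terms are: [-1, -3, -9, -27, -81, -243]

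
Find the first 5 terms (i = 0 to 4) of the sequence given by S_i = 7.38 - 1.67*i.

This is an arithmetic sequence.
i=0: S_0 = 7.38 + -1.67*0 = 7.38
i=1: S_1 = 7.38 + -1.67*1 = 5.71
i=2: S_2 = 7.38 + -1.67*2 = 4.04
i=3: S_3 = 7.38 + -1.67*3 = 2.37
i=4: S_4 = 7.38 + -1.67*4 = 0.7
The first 5 terms are: [7.38, 5.71, 4.04, 2.37, 0.7]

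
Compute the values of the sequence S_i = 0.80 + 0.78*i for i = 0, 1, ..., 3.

This is an arithmetic sequence.
i=0: S_0 = 0.8 + 0.78*0 = 0.8
i=1: S_1 = 0.8 + 0.78*1 = 1.58
i=2: S_2 = 0.8 + 0.78*2 = 2.36
i=3: S_3 = 0.8 + 0.78*3 = 3.14
The first 4 terms are: [0.8, 1.58, 2.36, 3.14]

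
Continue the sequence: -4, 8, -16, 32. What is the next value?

Ratios: 8 / -4 = -2.0
This is a geometric sequence with common ratio r = -2.
Next term = 32 * -2 = -64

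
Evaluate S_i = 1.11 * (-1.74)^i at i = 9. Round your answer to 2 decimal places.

S_9 = 1.11 * (-1.74)^9 ≈ 1.11 * -146.1986 ≈ -162.28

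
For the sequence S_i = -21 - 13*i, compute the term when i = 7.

S_7 = -21 + -13*7 = -21 + -91 = -112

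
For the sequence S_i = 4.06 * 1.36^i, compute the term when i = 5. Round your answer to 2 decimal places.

S_5 = 4.06 * 1.36^5 ≈ 4.06 * 4.6526 ≈ 18.89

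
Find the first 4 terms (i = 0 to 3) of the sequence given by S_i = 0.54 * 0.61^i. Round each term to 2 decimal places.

This is a geometric sequence.
i=0: S_0 = 0.54 * 0.61^0 = 0.54
i=1: S_1 = 0.54 * 0.61^1 ≈ 0.33
i=2: S_2 = 0.54 * 0.61^2 ≈ 0.2
i=3: S_3 = 0.54 * 0.61^3 ≈ 0.12
The first 4 terms are: [0.54, 0.33, 0.2, 0.12]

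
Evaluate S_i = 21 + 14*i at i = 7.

S_7 = 21 + 14*7 = 21 + 98 = 119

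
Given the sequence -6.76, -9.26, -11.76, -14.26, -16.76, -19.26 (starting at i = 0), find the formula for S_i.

Check differences: -9.26 - -6.76 = -2.5
-11.76 - -9.26 = -2.5
Common difference d = -2.5.
First term a = -6.76.
Formula: S_i = -6.76 - 2.50*i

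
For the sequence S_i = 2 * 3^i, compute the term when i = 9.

S_9 = 2 * 3^9 = 2 * 19683 = 39366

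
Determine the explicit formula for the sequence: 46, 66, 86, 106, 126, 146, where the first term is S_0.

Check differences: 66 - 46 = 20
86 - 66 = 20
Common difference d = 20.
First term a = 46.
Formula: S_i = 46 + 20*i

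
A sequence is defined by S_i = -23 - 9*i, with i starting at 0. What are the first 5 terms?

This is an arithmetic sequence.
i=0: S_0 = -23 + -9*0 = -23
i=1: S_1 = -23 + -9*1 = -32
i=2: S_2 = -23 + -9*2 = -41
i=3: S_3 = -23 + -9*3 = -50
i=4: S_4 = -23 + -9*4 = -59
The first 5 terms are: [-23, -32, -41, -50, -59]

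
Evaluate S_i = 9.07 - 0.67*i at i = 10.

S_10 = 9.07 + -0.67*10 = 9.07 + -6.7 = 2.37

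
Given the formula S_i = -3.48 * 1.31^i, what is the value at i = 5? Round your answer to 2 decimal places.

S_5 = -3.48 * 1.31^5 ≈ -3.48 * 3.8579 ≈ -13.43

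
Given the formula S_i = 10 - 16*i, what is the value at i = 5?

S_5 = 10 + -16*5 = 10 + -80 = -70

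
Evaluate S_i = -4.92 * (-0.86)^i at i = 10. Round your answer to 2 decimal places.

S_10 = -4.92 * (-0.86)^10 ≈ -4.92 * 0.2213 ≈ -1.09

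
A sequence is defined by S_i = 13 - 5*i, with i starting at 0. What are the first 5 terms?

This is an arithmetic sequence.
i=0: S_0 = 13 + -5*0 = 13
i=1: S_1 = 13 + -5*1 = 8
i=2: S_2 = 13 + -5*2 = 3
i=3: S_3 = 13 + -5*3 = -2
i=4: S_4 = 13 + -5*4 = -7
The first 5 terms are: [13, 8, 3, -2, -7]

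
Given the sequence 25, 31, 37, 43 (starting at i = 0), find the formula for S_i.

Check differences: 31 - 25 = 6
37 - 31 = 6
Common difference d = 6.
First term a = 25.
Formula: S_i = 25 + 6*i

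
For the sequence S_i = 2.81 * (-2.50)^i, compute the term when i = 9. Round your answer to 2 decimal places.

S_9 = 2.81 * (-2.5)^9 ≈ 2.81 * -3814.6973 ≈ -10719.3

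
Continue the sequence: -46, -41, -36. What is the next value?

Differences: -41 - -46 = 5
This is an arithmetic sequence with common difference d = 5.
Next term = -36 + 5 = -31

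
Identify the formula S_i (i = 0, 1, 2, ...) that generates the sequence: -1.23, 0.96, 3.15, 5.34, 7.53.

Check differences: 0.96 - -1.23 = 2.19
3.15 - 0.96 = 2.19
Common difference d = 2.19.
First term a = -1.23.
Formula: S_i = -1.23 + 2.19*i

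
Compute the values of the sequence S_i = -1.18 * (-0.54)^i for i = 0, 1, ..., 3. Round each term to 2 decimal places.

This is a geometric sequence.
i=0: S_0 = -1.18 * (-0.54)^0 = -1.18
i=1: S_1 = -1.18 * (-0.54)^1 ≈ 0.64
i=2: S_2 = -1.18 * (-0.54)^2 ≈ -0.34
i=3: S_3 = -1.18 * (-0.54)^3 ≈ 0.19
The first 4 terms are: [-1.18, 0.64, -0.34, 0.19]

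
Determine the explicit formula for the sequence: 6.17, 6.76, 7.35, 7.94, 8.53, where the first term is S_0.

Check differences: 6.76 - 6.17 = 0.59
7.35 - 6.76 = 0.59
Common difference d = 0.59.
First term a = 6.17.
Formula: S_i = 6.17 + 0.59*i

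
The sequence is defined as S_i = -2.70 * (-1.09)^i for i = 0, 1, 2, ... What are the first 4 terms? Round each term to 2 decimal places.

This is a geometric sequence.
i=0: S_0 = -2.7 * (-1.09)^0 = -2.7
i=1: S_1 = -2.7 * (-1.09)^1 ≈ 2.94
i=2: S_2 = -2.7 * (-1.09)^2 ≈ -3.21
i=3: S_3 = -2.7 * (-1.09)^3 ≈ 3.5
The first 4 terms are: [-2.7, 2.94, -3.21, 3.5]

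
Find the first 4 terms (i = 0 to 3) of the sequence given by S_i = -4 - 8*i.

This is an arithmetic sequence.
i=0: S_0 = -4 + -8*0 = -4
i=1: S_1 = -4 + -8*1 = -12
i=2: S_2 = -4 + -8*2 = -20
i=3: S_3 = -4 + -8*3 = -28
The first 4 terms are: [-4, -12, -20, -28]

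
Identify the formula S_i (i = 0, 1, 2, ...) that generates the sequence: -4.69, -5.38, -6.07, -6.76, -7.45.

Check differences: -5.38 - -4.69 = -0.69
-6.07 - -5.38 = -0.69
Common difference d = -0.69.
First term a = -4.69.
Formula: S_i = -4.69 - 0.69*i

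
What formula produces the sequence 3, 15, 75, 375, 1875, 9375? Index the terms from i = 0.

Check ratios: 15 / 3 = 5.0
Common ratio r = 5.
First term a = 3.
Formula: S_i = 3 * 5^i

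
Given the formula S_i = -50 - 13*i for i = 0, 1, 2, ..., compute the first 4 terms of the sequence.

This is an arithmetic sequence.
i=0: S_0 = -50 + -13*0 = -50
i=1: S_1 = -50 + -13*1 = -63
i=2: S_2 = -50 + -13*2 = -76
i=3: S_3 = -50 + -13*3 = -89
The first 4 terms are: [-50, -63, -76, -89]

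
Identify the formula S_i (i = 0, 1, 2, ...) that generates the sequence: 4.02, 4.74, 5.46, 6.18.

Check differences: 4.74 - 4.02 = 0.72
5.46 - 4.74 = 0.72
Common difference d = 0.72.
First term a = 4.02.
Formula: S_i = 4.02 + 0.72*i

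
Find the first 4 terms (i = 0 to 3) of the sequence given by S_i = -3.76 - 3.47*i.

This is an arithmetic sequence.
i=0: S_0 = -3.76 + -3.47*0 = -3.76
i=1: S_1 = -3.76 + -3.47*1 = -7.23
i=2: S_2 = -3.76 + -3.47*2 = -10.7
i=3: S_3 = -3.76 + -3.47*3 = -14.17
The first 4 terms are: [-3.76, -7.23, -10.7, -14.17]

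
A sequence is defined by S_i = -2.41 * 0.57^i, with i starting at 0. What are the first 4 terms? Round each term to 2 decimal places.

This is a geometric sequence.
i=0: S_0 = -2.41 * 0.57^0 = -2.41
i=1: S_1 = -2.41 * 0.57^1 ≈ -1.37
i=2: S_2 = -2.41 * 0.57^2 ≈ -0.78
i=3: S_3 = -2.41 * 0.57^3 ≈ -0.45
The first 4 terms are: [-2.41, -1.37, -0.78, -0.45]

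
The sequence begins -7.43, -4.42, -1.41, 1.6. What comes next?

Differences: -4.42 - -7.43 = 3.01
This is an arithmetic sequence with common difference d = 3.01.
Next term = 1.6 + 3.01 = 4.61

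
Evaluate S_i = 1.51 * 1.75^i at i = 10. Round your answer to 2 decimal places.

S_10 = 1.51 * 1.75^10 ≈ 1.51 * 269.3894 ≈ 406.78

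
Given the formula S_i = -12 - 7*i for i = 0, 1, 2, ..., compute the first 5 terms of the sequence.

This is an arithmetic sequence.
i=0: S_0 = -12 + -7*0 = -12
i=1: S_1 = -12 + -7*1 = -19
i=2: S_2 = -12 + -7*2 = -26
i=3: S_3 = -12 + -7*3 = -33
i=4: S_4 = -12 + -7*4 = -40
The first 5 terms are: [-12, -19, -26, -33, -40]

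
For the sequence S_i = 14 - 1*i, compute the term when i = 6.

S_6 = 14 + -1*6 = 14 + -6 = 8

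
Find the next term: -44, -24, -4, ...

Differences: -24 - -44 = 20
This is an arithmetic sequence with common difference d = 20.
Next term = -4 + 20 = 16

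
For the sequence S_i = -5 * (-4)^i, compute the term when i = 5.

S_5 = -5 * (-4)^5 = -5 * -1024 = 5120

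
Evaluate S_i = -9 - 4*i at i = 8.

S_8 = -9 + -4*8 = -9 + -32 = -41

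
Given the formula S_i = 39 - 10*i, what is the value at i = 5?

S_5 = 39 + -10*5 = 39 + -50 = -11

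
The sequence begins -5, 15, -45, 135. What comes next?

Ratios: 15 / -5 = -3.0
This is a geometric sequence with common ratio r = -3.
Next term = 135 * -3 = -405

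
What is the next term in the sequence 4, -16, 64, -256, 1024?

Ratios: -16 / 4 = -4.0
This is a geometric sequence with common ratio r = -4.
Next term = 1024 * -4 = -4096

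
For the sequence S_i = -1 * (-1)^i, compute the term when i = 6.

S_6 = -1 * (-1)^6 = -1 * 1 = -1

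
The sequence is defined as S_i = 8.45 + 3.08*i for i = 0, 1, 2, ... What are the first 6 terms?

This is an arithmetic sequence.
i=0: S_0 = 8.45 + 3.08*0 = 8.45
i=1: S_1 = 8.45 + 3.08*1 = 11.53
i=2: S_2 = 8.45 + 3.08*2 = 14.61
i=3: S_3 = 8.45 + 3.08*3 = 17.69
i=4: S_4 = 8.45 + 3.08*4 = 20.77
i=5: S_5 = 8.45 + 3.08*5 = 23.85
The first 6 terms are: [8.45, 11.53, 14.61, 17.69, 20.77, 23.85]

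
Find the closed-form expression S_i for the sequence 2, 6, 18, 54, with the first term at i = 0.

Check ratios: 6 / 2 = 3.0
Common ratio r = 3.
First term a = 2.
Formula: S_i = 2 * 3^i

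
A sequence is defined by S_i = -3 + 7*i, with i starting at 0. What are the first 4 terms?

This is an arithmetic sequence.
i=0: S_0 = -3 + 7*0 = -3
i=1: S_1 = -3 + 7*1 = 4
i=2: S_2 = -3 + 7*2 = 11
i=3: S_3 = -3 + 7*3 = 18
The first 4 terms are: [-3, 4, 11, 18]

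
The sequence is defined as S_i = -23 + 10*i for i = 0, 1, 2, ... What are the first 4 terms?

This is an arithmetic sequence.
i=0: S_0 = -23 + 10*0 = -23
i=1: S_1 = -23 + 10*1 = -13
i=2: S_2 = -23 + 10*2 = -3
i=3: S_3 = -23 + 10*3 = 7
The first 4 terms are: [-23, -13, -3, 7]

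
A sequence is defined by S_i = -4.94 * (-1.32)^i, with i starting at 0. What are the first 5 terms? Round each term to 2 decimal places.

This is a geometric sequence.
i=0: S_0 = -4.94 * (-1.32)^0 = -4.94
i=1: S_1 = -4.94 * (-1.32)^1 ≈ 6.52
i=2: S_2 = -4.94 * (-1.32)^2 ≈ -8.61
i=3: S_3 = -4.94 * (-1.32)^3 ≈ 11.36
i=4: S_4 = -4.94 * (-1.32)^4 ≈ -15.0
The first 5 terms are: [-4.94, 6.52, -8.61, 11.36, -15.0]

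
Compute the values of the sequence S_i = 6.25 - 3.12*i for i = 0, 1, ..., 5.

This is an arithmetic sequence.
i=0: S_0 = 6.25 + -3.12*0 = 6.25
i=1: S_1 = 6.25 + -3.12*1 = 3.13
i=2: S_2 = 6.25 + -3.12*2 = 0.01
i=3: S_3 = 6.25 + -3.12*3 = -3.11
i=4: S_4 = 6.25 + -3.12*4 = -6.23
i=5: S_5 = 6.25 + -3.12*5 = -9.35
The first 6 terms are: [6.25, 3.13, 0.01, -3.11, -6.23, -9.35]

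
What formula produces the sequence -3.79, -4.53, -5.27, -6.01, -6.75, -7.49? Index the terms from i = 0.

Check differences: -4.53 - -3.79 = -0.74
-5.27 - -4.53 = -0.74
Common difference d = -0.74.
First term a = -3.79.
Formula: S_i = -3.79 - 0.74*i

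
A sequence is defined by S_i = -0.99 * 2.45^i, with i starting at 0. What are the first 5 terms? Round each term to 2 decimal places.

This is a geometric sequence.
i=0: S_0 = -0.99 * 2.45^0 = -0.99
i=1: S_1 = -0.99 * 2.45^1 ≈ -2.43
i=2: S_2 = -0.99 * 2.45^2 ≈ -5.94
i=3: S_3 = -0.99 * 2.45^3 ≈ -14.56
i=4: S_4 = -0.99 * 2.45^4 ≈ -35.67
The first 5 terms are: [-0.99, -2.43, -5.94, -14.56, -35.67]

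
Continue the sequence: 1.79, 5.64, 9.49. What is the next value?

Differences: 5.64 - 1.79 = 3.85
This is an arithmetic sequence with common difference d = 3.85.
Next term = 9.49 + 3.85 = 13.34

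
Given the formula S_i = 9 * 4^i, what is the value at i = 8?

S_8 = 9 * 4^8 = 9 * 65536 = 589824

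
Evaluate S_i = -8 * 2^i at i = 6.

S_6 = -8 * 2^6 = -8 * 64 = -512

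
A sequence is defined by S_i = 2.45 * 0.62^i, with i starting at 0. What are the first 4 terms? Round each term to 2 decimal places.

This is a geometric sequence.
i=0: S_0 = 2.45 * 0.62^0 = 2.45
i=1: S_1 = 2.45 * 0.62^1 ≈ 1.52
i=2: S_2 = 2.45 * 0.62^2 ≈ 0.94
i=3: S_3 = 2.45 * 0.62^3 ≈ 0.58
The first 4 terms are: [2.45, 1.52, 0.94, 0.58]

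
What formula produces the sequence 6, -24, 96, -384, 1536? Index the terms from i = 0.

Check ratios: -24 / 6 = -4.0
Common ratio r = -4.
First term a = 6.
Formula: S_i = 6 * (-4)^i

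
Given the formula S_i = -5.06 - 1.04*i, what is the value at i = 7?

S_7 = -5.06 + -1.04*7 = -5.06 + -7.28 = -12.34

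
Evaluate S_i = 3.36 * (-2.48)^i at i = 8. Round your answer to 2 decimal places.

S_8 = 3.36 * (-2.48)^8 ≈ 3.36 * 1430.9137 ≈ 4807.87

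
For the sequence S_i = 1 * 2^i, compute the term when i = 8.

S_8 = 1 * 2^8 = 1 * 256 = 256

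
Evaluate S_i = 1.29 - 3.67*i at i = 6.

S_6 = 1.29 + -3.67*6 = 1.29 + -22.02 = -20.73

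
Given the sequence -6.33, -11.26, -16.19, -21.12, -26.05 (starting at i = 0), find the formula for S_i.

Check differences: -11.26 - -6.33 = -4.93
-16.19 - -11.26 = -4.93
Common difference d = -4.93.
First term a = -6.33.
Formula: S_i = -6.33 - 4.93*i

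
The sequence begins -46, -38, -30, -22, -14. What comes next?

Differences: -38 - -46 = 8
This is an arithmetic sequence with common difference d = 8.
Next term = -14 + 8 = -6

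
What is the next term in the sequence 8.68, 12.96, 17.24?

Differences: 12.96 - 8.68 = 4.28
This is an arithmetic sequence with common difference d = 4.28.
Next term = 17.24 + 4.28 = 21.52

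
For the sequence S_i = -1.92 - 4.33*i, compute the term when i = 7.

S_7 = -1.92 + -4.33*7 = -1.92 + -30.31 = -32.23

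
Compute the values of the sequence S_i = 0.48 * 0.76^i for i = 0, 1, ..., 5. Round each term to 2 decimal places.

This is a geometric sequence.
i=0: S_0 = 0.48 * 0.76^0 = 0.48
i=1: S_1 = 0.48 * 0.76^1 ≈ 0.36
i=2: S_2 = 0.48 * 0.76^2 ≈ 0.28
i=3: S_3 = 0.48 * 0.76^3 ≈ 0.21
i=4: S_4 = 0.48 * 0.76^4 ≈ 0.16
i=5: S_5 = 0.48 * 0.76^5 ≈ 0.12
The first 6 terms are: [0.48, 0.36, 0.28, 0.21, 0.16, 0.12]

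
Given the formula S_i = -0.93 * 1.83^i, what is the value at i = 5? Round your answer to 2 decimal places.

S_5 = -0.93 * 1.83^5 ≈ -0.93 * 20.5237 ≈ -19.09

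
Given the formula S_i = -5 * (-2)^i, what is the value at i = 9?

S_9 = -5 * (-2)^9 = -5 * -512 = 2560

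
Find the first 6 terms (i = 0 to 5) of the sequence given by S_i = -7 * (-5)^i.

This is a geometric sequence.
i=0: S_0 = -7 * (-5)^0 = -7
i=1: S_1 = -7 * (-5)^1 = 35
i=2: S_2 = -7 * (-5)^2 = -175
i=3: S_3 = -7 * (-5)^3 = 875
i=4: S_4 = -7 * (-5)^4 = -4375
i=5: S_5 = -7 * (-5)^5 = 21875
The first 6 terms are: [-7, 35, -175, 875, -4375, 21875]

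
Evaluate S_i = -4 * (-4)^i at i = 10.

S_10 = -4 * (-4)^10 = -4 * 1048576 = -4194304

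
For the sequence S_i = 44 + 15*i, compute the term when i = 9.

S_9 = 44 + 15*9 = 44 + 135 = 179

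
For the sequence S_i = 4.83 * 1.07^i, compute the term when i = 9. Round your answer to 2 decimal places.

S_9 = 4.83 * 1.07^9 ≈ 4.83 * 1.8385 ≈ 8.88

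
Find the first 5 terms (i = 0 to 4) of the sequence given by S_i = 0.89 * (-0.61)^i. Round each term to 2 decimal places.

This is a geometric sequence.
i=0: S_0 = 0.89 * (-0.61)^0 = 0.89
i=1: S_1 = 0.89 * (-0.61)^1 ≈ -0.54
i=2: S_2 = 0.89 * (-0.61)^2 ≈ 0.33
i=3: S_3 = 0.89 * (-0.61)^3 ≈ -0.2
i=4: S_4 = 0.89 * (-0.61)^4 ≈ 0.12
The first 5 terms are: [0.89, -0.54, 0.33, -0.2, 0.12]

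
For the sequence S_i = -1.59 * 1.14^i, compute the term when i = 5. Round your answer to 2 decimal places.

S_5 = -1.59 * 1.14^5 ≈ -1.59 * 1.9254 ≈ -3.06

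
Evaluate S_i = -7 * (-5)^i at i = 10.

S_10 = -7 * (-5)^10 = -7 * 9765625 = -68359375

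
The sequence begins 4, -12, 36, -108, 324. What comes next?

Ratios: -12 / 4 = -3.0
This is a geometric sequence with common ratio r = -3.
Next term = 324 * -3 = -972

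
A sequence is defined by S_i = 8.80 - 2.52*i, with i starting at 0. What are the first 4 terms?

This is an arithmetic sequence.
i=0: S_0 = 8.8 + -2.52*0 = 8.8
i=1: S_1 = 8.8 + -2.52*1 = 6.28
i=2: S_2 = 8.8 + -2.52*2 = 3.76
i=3: S_3 = 8.8 + -2.52*3 = 1.24
The first 4 terms are: [8.8, 6.28, 3.76, 1.24]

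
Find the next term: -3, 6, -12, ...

Ratios: 6 / -3 = -2.0
This is a geometric sequence with common ratio r = -2.
Next term = -12 * -2 = 24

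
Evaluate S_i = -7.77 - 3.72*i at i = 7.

S_7 = -7.77 + -3.72*7 = -7.77 + -26.04 = -33.81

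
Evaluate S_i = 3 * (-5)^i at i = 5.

S_5 = 3 * (-5)^5 = 3 * -3125 = -9375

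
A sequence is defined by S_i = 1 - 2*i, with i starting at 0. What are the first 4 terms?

This is an arithmetic sequence.
i=0: S_0 = 1 + -2*0 = 1
i=1: S_1 = 1 + -2*1 = -1
i=2: S_2 = 1 + -2*2 = -3
i=3: S_3 = 1 + -2*3 = -5
The first 4 terms are: [1, -1, -3, -5]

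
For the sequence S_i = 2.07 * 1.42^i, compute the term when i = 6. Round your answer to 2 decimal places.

S_6 = 2.07 * 1.42^6 ≈ 2.07 * 8.1984 ≈ 16.97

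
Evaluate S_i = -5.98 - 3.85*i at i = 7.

S_7 = -5.98 + -3.85*7 = -5.98 + -26.95 = -32.93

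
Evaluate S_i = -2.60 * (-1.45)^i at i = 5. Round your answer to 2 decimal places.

S_5 = -2.6 * (-1.45)^5 ≈ -2.6 * -6.4097 ≈ 16.67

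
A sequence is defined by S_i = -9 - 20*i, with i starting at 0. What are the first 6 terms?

This is an arithmetic sequence.
i=0: S_0 = -9 + -20*0 = -9
i=1: S_1 = -9 + -20*1 = -29
i=2: S_2 = -9 + -20*2 = -49
i=3: S_3 = -9 + -20*3 = -69
i=4: S_4 = -9 + -20*4 = -89
i=5: S_5 = -9 + -20*5 = -109
The first 6 terms are: [-9, -29, -49, -69, -89, -109]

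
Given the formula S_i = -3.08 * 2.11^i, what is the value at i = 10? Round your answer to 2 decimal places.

S_10 = -3.08 * 2.11^10 ≈ -3.08 * 1749.1399 ≈ -5387.35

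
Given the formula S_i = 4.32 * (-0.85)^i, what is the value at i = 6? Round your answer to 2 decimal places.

S_6 = 4.32 * (-0.85)^6 ≈ 4.32 * 0.3771 ≈ 1.63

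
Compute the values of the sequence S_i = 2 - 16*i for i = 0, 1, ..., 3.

This is an arithmetic sequence.
i=0: S_0 = 2 + -16*0 = 2
i=1: S_1 = 2 + -16*1 = -14
i=2: S_2 = 2 + -16*2 = -30
i=3: S_3 = 2 + -16*3 = -46
The first 4 terms are: [2, -14, -30, -46]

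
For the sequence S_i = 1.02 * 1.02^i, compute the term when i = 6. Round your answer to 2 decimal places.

S_6 = 1.02 * 1.02^6 ≈ 1.02 * 1.1262 ≈ 1.15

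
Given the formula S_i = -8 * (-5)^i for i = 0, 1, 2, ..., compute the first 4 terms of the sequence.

This is a geometric sequence.
i=0: S_0 = -8 * (-5)^0 = -8
i=1: S_1 = -8 * (-5)^1 = 40
i=2: S_2 = -8 * (-5)^2 = -200
i=3: S_3 = -8 * (-5)^3 = 1000
The first 4 terms are: [-8, 40, -200, 1000]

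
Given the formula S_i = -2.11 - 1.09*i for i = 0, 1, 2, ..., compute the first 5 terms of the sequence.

This is an arithmetic sequence.
i=0: S_0 = -2.11 + -1.09*0 = -2.11
i=1: S_1 = -2.11 + -1.09*1 = -3.2
i=2: S_2 = -2.11 + -1.09*2 = -4.29
i=3: S_3 = -2.11 + -1.09*3 = -5.38
i=4: S_4 = -2.11 + -1.09*4 = -6.47
The first 5 terms are: [-2.11, -3.2, -4.29, -5.38, -6.47]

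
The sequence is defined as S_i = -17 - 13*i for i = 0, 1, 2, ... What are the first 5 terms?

This is an arithmetic sequence.
i=0: S_0 = -17 + -13*0 = -17
i=1: S_1 = -17 + -13*1 = -30
i=2: S_2 = -17 + -13*2 = -43
i=3: S_3 = -17 + -13*3 = -56
i=4: S_4 = -17 + -13*4 = -69
The first 5 terms are: [-17, -30, -43, -56, -69]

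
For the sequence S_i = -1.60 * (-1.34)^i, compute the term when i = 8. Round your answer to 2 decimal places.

S_8 = -1.6 * (-1.34)^8 ≈ -1.6 * 10.3953 ≈ -16.63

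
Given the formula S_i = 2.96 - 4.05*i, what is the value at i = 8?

S_8 = 2.96 + -4.05*8 = 2.96 + -32.4 = -29.44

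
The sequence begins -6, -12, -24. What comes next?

Ratios: -12 / -6 = 2.0
This is a geometric sequence with common ratio r = 2.
Next term = -24 * 2 = -48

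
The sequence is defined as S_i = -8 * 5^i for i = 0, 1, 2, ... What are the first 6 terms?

This is a geometric sequence.
i=0: S_0 = -8 * 5^0 = -8
i=1: S_1 = -8 * 5^1 = -40
i=2: S_2 = -8 * 5^2 = -200
i=3: S_3 = -8 * 5^3 = -1000
i=4: S_4 = -8 * 5^4 = -5000
i=5: S_5 = -8 * 5^5 = -25000
The first 6 terms are: [-8, -40, -200, -1000, -5000, -25000]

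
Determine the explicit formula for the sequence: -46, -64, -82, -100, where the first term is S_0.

Check differences: -64 - -46 = -18
-82 - -64 = -18
Common difference d = -18.
First term a = -46.
Formula: S_i = -46 - 18*i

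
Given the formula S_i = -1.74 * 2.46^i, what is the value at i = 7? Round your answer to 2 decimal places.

S_7 = -1.74 * 2.46^7 ≈ -1.74 * 545.1873 ≈ -948.63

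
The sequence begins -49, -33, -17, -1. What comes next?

Differences: -33 - -49 = 16
This is an arithmetic sequence with common difference d = 16.
Next term = -1 + 16 = 15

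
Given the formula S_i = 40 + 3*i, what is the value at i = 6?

S_6 = 40 + 3*6 = 40 + 18 = 58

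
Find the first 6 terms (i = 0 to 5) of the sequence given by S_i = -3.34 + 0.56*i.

This is an arithmetic sequence.
i=0: S_0 = -3.34 + 0.56*0 = -3.34
i=1: S_1 = -3.34 + 0.56*1 = -2.78
i=2: S_2 = -3.34 + 0.56*2 = -2.22
i=3: S_3 = -3.34 + 0.56*3 = -1.66
i=4: S_4 = -3.34 + 0.56*4 = -1.1
i=5: S_5 = -3.34 + 0.56*5 = -0.54
The first 6 terms are: [-3.34, -2.78, -2.22, -1.66, -1.1, -0.54]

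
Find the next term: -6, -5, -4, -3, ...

Differences: -5 - -6 = 1
This is an arithmetic sequence with common difference d = 1.
Next term = -3 + 1 = -2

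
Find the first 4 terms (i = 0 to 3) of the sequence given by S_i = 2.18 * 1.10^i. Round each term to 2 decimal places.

This is a geometric sequence.
i=0: S_0 = 2.18 * 1.1^0 = 2.18
i=1: S_1 = 2.18 * 1.1^1 ≈ 2.4
i=2: S_2 = 2.18 * 1.1^2 ≈ 2.64
i=3: S_3 = 2.18 * 1.1^3 ≈ 2.9
The first 4 terms are: [2.18, 2.4, 2.64, 2.9]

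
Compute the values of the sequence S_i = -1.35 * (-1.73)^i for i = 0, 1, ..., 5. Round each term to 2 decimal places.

This is a geometric sequence.
i=0: S_0 = -1.35 * (-1.73)^0 = -1.35
i=1: S_1 = -1.35 * (-1.73)^1 ≈ 2.34
i=2: S_2 = -1.35 * (-1.73)^2 ≈ -4.04
i=3: S_3 = -1.35 * (-1.73)^3 ≈ 6.99
i=4: S_4 = -1.35 * (-1.73)^4 ≈ -12.09
i=5: S_5 = -1.35 * (-1.73)^5 ≈ 20.92
The first 6 terms are: [-1.35, 2.34, -4.04, 6.99, -12.09, 20.92]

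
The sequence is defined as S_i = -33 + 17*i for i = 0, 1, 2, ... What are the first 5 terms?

This is an arithmetic sequence.
i=0: S_0 = -33 + 17*0 = -33
i=1: S_1 = -33 + 17*1 = -16
i=2: S_2 = -33 + 17*2 = 1
i=3: S_3 = -33 + 17*3 = 18
i=4: S_4 = -33 + 17*4 = 35
The first 5 terms are: [-33, -16, 1, 18, 35]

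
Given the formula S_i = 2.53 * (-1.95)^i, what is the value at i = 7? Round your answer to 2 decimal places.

S_7 = 2.53 * (-1.95)^7 ≈ 2.53 * -107.2117 ≈ -271.25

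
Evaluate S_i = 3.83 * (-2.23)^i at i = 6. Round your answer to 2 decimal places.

S_6 = 3.83 * (-2.23)^6 ≈ 3.83 * 122.9785 ≈ 471.01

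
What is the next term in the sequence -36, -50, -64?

Differences: -50 - -36 = -14
This is an arithmetic sequence with common difference d = -14.
Next term = -64 + -14 = -78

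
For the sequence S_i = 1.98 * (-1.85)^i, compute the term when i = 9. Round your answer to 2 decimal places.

S_9 = 1.98 * (-1.85)^9 ≈ 1.98 * -253.8315 ≈ -502.59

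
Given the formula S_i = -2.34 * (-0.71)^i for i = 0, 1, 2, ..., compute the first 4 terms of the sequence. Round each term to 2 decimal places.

This is a geometric sequence.
i=0: S_0 = -2.34 * (-0.71)^0 = -2.34
i=1: S_1 = -2.34 * (-0.71)^1 ≈ 1.66
i=2: S_2 = -2.34 * (-0.71)^2 ≈ -1.18
i=3: S_3 = -2.34 * (-0.71)^3 ≈ 0.84
The first 4 terms are: [-2.34, 1.66, -1.18, 0.84]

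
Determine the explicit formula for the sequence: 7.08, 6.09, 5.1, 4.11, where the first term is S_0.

Check differences: 6.09 - 7.08 = -0.99
5.1 - 6.09 = -0.99
Common difference d = -0.99.
First term a = 7.08.
Formula: S_i = 7.08 - 0.99*i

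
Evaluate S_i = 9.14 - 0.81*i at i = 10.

S_10 = 9.14 + -0.81*10 = 9.14 + -8.1 = 1.04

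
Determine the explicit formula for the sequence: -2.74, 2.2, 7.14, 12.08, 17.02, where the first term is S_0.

Check differences: 2.2 - -2.74 = 4.94
7.14 - 2.2 = 4.94
Common difference d = 4.94.
First term a = -2.74.
Formula: S_i = -2.74 + 4.94*i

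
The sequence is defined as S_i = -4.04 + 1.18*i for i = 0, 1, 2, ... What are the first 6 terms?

This is an arithmetic sequence.
i=0: S_0 = -4.04 + 1.18*0 = -4.04
i=1: S_1 = -4.04 + 1.18*1 = -2.86
i=2: S_2 = -4.04 + 1.18*2 = -1.68
i=3: S_3 = -4.04 + 1.18*3 = -0.5
i=4: S_4 = -4.04 + 1.18*4 = 0.68
i=5: S_5 = -4.04 + 1.18*5 = 1.86
The first 6 terms are: [-4.04, -2.86, -1.68, -0.5, 0.68, 1.86]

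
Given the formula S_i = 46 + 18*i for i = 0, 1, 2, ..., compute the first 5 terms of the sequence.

This is an arithmetic sequence.
i=0: S_0 = 46 + 18*0 = 46
i=1: S_1 = 46 + 18*1 = 64
i=2: S_2 = 46 + 18*2 = 82
i=3: S_3 = 46 + 18*3 = 100
i=4: S_4 = 46 + 18*4 = 118
The first 5 terms are: [46, 64, 82, 100, 118]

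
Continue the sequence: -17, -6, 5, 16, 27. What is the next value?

Differences: -6 - -17 = 11
This is an arithmetic sequence with common difference d = 11.
Next term = 27 + 11 = 38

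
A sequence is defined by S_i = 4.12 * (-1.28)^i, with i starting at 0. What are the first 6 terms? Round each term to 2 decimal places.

This is a geometric sequence.
i=0: S_0 = 4.12 * (-1.28)^0 = 4.12
i=1: S_1 = 4.12 * (-1.28)^1 ≈ -5.27
i=2: S_2 = 4.12 * (-1.28)^2 ≈ 6.75
i=3: S_3 = 4.12 * (-1.28)^3 ≈ -8.64
i=4: S_4 = 4.12 * (-1.28)^4 ≈ 11.06
i=5: S_5 = 4.12 * (-1.28)^5 ≈ -14.16
The first 6 terms are: [4.12, -5.27, 6.75, -8.64, 11.06, -14.16]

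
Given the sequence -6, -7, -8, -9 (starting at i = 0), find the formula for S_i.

Check differences: -7 - -6 = -1
-8 - -7 = -1
Common difference d = -1.
First term a = -6.
Formula: S_i = -6 - 1*i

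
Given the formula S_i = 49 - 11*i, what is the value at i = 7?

S_7 = 49 + -11*7 = 49 + -77 = -28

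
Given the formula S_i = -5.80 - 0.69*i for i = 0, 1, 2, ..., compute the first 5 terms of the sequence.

This is an arithmetic sequence.
i=0: S_0 = -5.8 + -0.69*0 = -5.8
i=1: S_1 = -5.8 + -0.69*1 = -6.49
i=2: S_2 = -5.8 + -0.69*2 = -7.18
i=3: S_3 = -5.8 + -0.69*3 = -7.87
i=4: S_4 = -5.8 + -0.69*4 = -8.56
The first 5 terms are: [-5.8, -6.49, -7.18, -7.87, -8.56]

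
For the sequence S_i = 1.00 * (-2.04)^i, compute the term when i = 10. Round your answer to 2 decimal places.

S_10 = 1.0 * (-2.04)^10 ≈ 1.0 * 1248.2503 ≈ 1248.25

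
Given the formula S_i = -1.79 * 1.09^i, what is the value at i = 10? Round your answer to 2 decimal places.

S_10 = -1.79 * 1.09^10 ≈ -1.79 * 2.3674 ≈ -4.24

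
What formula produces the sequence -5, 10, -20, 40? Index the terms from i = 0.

Check ratios: 10 / -5 = -2.0
Common ratio r = -2.
First term a = -5.
Formula: S_i = -5 * (-2)^i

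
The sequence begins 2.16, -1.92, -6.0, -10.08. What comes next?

Differences: -1.92 - 2.16 = -4.08
This is an arithmetic sequence with common difference d = -4.08.
Next term = -10.08 + -4.08 = -14.16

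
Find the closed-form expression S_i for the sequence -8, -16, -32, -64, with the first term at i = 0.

Check ratios: -16 / -8 = 2.0
Common ratio r = 2.
First term a = -8.
Formula: S_i = -8 * 2^i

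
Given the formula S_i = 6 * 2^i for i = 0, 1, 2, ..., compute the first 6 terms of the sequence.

This is a geometric sequence.
i=0: S_0 = 6 * 2^0 = 6
i=1: S_1 = 6 * 2^1 = 12
i=2: S_2 = 6 * 2^2 = 24
i=3: S_3 = 6 * 2^3 = 48
i=4: S_4 = 6 * 2^4 = 96
i=5: S_5 = 6 * 2^5 = 192
The first 6 terms are: [6, 12, 24, 48, 96, 192]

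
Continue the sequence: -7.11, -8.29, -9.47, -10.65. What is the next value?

Differences: -8.29 - -7.11 = -1.18
This is an arithmetic sequence with common difference d = -1.18.
Next term = -10.65 + -1.18 = -11.83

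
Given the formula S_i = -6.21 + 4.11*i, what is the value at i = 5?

S_5 = -6.21 + 4.11*5 = -6.21 + 20.55 = 14.34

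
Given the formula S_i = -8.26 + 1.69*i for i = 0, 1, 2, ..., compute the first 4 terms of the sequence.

This is an arithmetic sequence.
i=0: S_0 = -8.26 + 1.69*0 = -8.26
i=1: S_1 = -8.26 + 1.69*1 = -6.57
i=2: S_2 = -8.26 + 1.69*2 = -4.88
i=3: S_3 = -8.26 + 1.69*3 = -3.19
The first 4 terms are: [-8.26, -6.57, -4.88, -3.19]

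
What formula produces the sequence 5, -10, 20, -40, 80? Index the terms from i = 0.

Check ratios: -10 / 5 = -2.0
Common ratio r = -2.
First term a = 5.
Formula: S_i = 5 * (-2)^i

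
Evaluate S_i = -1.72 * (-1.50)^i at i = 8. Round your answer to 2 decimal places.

S_8 = -1.72 * (-1.5)^8 ≈ -1.72 * 25.6289 ≈ -44.08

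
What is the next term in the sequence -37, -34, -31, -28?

Differences: -34 - -37 = 3
This is an arithmetic sequence with common difference d = 3.
Next term = -28 + 3 = -25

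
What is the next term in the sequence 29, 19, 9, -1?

Differences: 19 - 29 = -10
This is an arithmetic sequence with common difference d = -10.
Next term = -1 + -10 = -11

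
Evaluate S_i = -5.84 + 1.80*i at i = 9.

S_9 = -5.84 + 1.8*9 = -5.84 + 16.2 = 10.36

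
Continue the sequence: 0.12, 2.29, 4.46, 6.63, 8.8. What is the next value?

Differences: 2.29 - 0.12 = 2.17
This is an arithmetic sequence with common difference d = 2.17.
Next term = 8.8 + 2.17 = 10.97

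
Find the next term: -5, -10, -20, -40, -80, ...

Ratios: -10 / -5 = 2.0
This is a geometric sequence with common ratio r = 2.
Next term = -80 * 2 = -160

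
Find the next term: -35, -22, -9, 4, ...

Differences: -22 - -35 = 13
This is an arithmetic sequence with common difference d = 13.
Next term = 4 + 13 = 17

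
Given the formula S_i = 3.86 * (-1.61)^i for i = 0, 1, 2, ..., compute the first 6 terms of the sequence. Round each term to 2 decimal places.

This is a geometric sequence.
i=0: S_0 = 3.86 * (-1.61)^0 = 3.86
i=1: S_1 = 3.86 * (-1.61)^1 ≈ -6.21
i=2: S_2 = 3.86 * (-1.61)^2 ≈ 10.01
i=3: S_3 = 3.86 * (-1.61)^3 ≈ -16.11
i=4: S_4 = 3.86 * (-1.61)^4 ≈ 25.94
i=5: S_5 = 3.86 * (-1.61)^5 ≈ -41.76
The first 6 terms are: [3.86, -6.21, 10.01, -16.11, 25.94, -41.76]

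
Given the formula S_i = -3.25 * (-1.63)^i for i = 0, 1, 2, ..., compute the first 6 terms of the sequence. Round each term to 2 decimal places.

This is a geometric sequence.
i=0: S_0 = -3.25 * (-1.63)^0 = -3.25
i=1: S_1 = -3.25 * (-1.63)^1 ≈ 5.3
i=2: S_2 = -3.25 * (-1.63)^2 ≈ -8.63
i=3: S_3 = -3.25 * (-1.63)^3 ≈ 14.07
i=4: S_4 = -3.25 * (-1.63)^4 ≈ -22.94
i=5: S_5 = -3.25 * (-1.63)^5 ≈ 37.4
The first 6 terms are: [-3.25, 5.3, -8.63, 14.07, -22.94, 37.4]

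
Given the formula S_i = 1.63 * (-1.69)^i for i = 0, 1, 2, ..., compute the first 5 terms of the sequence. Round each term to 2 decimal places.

This is a geometric sequence.
i=0: S_0 = 1.63 * (-1.69)^0 = 1.63
i=1: S_1 = 1.63 * (-1.69)^1 ≈ -2.75
i=2: S_2 = 1.63 * (-1.69)^2 ≈ 4.66
i=3: S_3 = 1.63 * (-1.69)^3 ≈ -7.87
i=4: S_4 = 1.63 * (-1.69)^4 ≈ 13.3
The first 5 terms are: [1.63, -2.75, 4.66, -7.87, 13.3]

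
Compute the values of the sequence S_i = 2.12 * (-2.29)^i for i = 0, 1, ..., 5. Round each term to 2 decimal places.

This is a geometric sequence.
i=0: S_0 = 2.12 * (-2.29)^0 = 2.12
i=1: S_1 = 2.12 * (-2.29)^1 ≈ -4.85
i=2: S_2 = 2.12 * (-2.29)^2 ≈ 11.12
i=3: S_3 = 2.12 * (-2.29)^3 ≈ -25.46
i=4: S_4 = 2.12 * (-2.29)^4 ≈ 58.3
i=5: S_5 = 2.12 * (-2.29)^5 ≈ -133.51
The first 6 terms are: [2.12, -4.85, 11.12, -25.46, 58.3, -133.51]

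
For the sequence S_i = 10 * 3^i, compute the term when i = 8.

S_8 = 10 * 3^8 = 10 * 6561 = 65610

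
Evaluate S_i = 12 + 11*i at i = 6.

S_6 = 12 + 11*6 = 12 + 66 = 78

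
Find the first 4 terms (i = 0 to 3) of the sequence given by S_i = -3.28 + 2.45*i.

This is an arithmetic sequence.
i=0: S_0 = -3.28 + 2.45*0 = -3.28
i=1: S_1 = -3.28 + 2.45*1 = -0.83
i=2: S_2 = -3.28 + 2.45*2 = 1.62
i=3: S_3 = -3.28 + 2.45*3 = 4.07
The first 4 terms are: [-3.28, -0.83, 1.62, 4.07]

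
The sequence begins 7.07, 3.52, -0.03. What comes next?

Differences: 3.52 - 7.07 = -3.55
This is an arithmetic sequence with common difference d = -3.55.
Next term = -0.03 + -3.55 = -3.58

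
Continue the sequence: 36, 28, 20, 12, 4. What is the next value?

Differences: 28 - 36 = -8
This is an arithmetic sequence with common difference d = -8.
Next term = 4 + -8 = -4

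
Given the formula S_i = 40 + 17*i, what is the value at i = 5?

S_5 = 40 + 17*5 = 40 + 85 = 125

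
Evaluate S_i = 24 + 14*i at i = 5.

S_5 = 24 + 14*5 = 24 + 70 = 94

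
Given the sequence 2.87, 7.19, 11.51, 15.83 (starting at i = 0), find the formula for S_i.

Check differences: 7.19 - 2.87 = 4.32
11.51 - 7.19 = 4.32
Common difference d = 4.32.
First term a = 2.87.
Formula: S_i = 2.87 + 4.32*i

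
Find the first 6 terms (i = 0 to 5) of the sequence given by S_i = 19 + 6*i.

This is an arithmetic sequence.
i=0: S_0 = 19 + 6*0 = 19
i=1: S_1 = 19 + 6*1 = 25
i=2: S_2 = 19 + 6*2 = 31
i=3: S_3 = 19 + 6*3 = 37
i=4: S_4 = 19 + 6*4 = 43
i=5: S_5 = 19 + 6*5 = 49
The first 6 terms are: [19, 25, 31, 37, 43, 49]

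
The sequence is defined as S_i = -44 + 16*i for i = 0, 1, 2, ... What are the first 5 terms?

This is an arithmetic sequence.
i=0: S_0 = -44 + 16*0 = -44
i=1: S_1 = -44 + 16*1 = -28
i=2: S_2 = -44 + 16*2 = -12
i=3: S_3 = -44 + 16*3 = 4
i=4: S_4 = -44 + 16*4 = 20
The first 5 terms are: [-44, -28, -12, 4, 20]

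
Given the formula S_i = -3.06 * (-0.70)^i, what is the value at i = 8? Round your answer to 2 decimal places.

S_8 = -3.06 * (-0.7)^8 ≈ -3.06 * 0.0576 ≈ -0.18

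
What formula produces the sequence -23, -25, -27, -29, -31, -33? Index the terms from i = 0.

Check differences: -25 - -23 = -2
-27 - -25 = -2
Common difference d = -2.
First term a = -23.
Formula: S_i = -23 - 2*i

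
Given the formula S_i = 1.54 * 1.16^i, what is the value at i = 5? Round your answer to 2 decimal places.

S_5 = 1.54 * 1.16^5 ≈ 1.54 * 2.1003 ≈ 3.23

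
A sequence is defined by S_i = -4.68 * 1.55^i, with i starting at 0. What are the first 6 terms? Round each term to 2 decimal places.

This is a geometric sequence.
i=0: S_0 = -4.68 * 1.55^0 = -4.68
i=1: S_1 = -4.68 * 1.55^1 ≈ -7.25
i=2: S_2 = -4.68 * 1.55^2 ≈ -11.24
i=3: S_3 = -4.68 * 1.55^3 ≈ -17.43
i=4: S_4 = -4.68 * 1.55^4 ≈ -27.01
i=5: S_5 = -4.68 * 1.55^5 ≈ -41.87
The first 6 terms are: [-4.68, -7.25, -11.24, -17.43, -27.01, -41.87]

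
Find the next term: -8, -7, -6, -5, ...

Differences: -7 - -8 = 1
This is an arithmetic sequence with common difference d = 1.
Next term = -5 + 1 = -4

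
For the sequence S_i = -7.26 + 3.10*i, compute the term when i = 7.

S_7 = -7.26 + 3.1*7 = -7.26 + 21.7 = 14.44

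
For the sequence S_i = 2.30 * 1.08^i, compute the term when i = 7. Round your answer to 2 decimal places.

S_7 = 2.3 * 1.08^7 ≈ 2.3 * 1.7138 ≈ 3.94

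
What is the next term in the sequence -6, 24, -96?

Ratios: 24 / -6 = -4.0
This is a geometric sequence with common ratio r = -4.
Next term = -96 * -4 = 384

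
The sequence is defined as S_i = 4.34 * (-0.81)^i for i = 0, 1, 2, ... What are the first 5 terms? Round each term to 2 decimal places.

This is a geometric sequence.
i=0: S_0 = 4.34 * (-0.81)^0 = 4.34
i=1: S_1 = 4.34 * (-0.81)^1 ≈ -3.52
i=2: S_2 = 4.34 * (-0.81)^2 ≈ 2.85
i=3: S_3 = 4.34 * (-0.81)^3 ≈ -2.31
i=4: S_4 = 4.34 * (-0.81)^4 ≈ 1.87
The first 5 terms are: [4.34, -3.52, 2.85, -2.31, 1.87]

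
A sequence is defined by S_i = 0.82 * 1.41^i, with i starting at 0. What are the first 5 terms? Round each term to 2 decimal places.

This is a geometric sequence.
i=0: S_0 = 0.82 * 1.41^0 = 0.82
i=1: S_1 = 0.82 * 1.41^1 ≈ 1.16
i=2: S_2 = 0.82 * 1.41^2 ≈ 1.63
i=3: S_3 = 0.82 * 1.41^3 ≈ 2.3
i=4: S_4 = 0.82 * 1.41^4 ≈ 3.24
The first 5 terms are: [0.82, 1.16, 1.63, 2.3, 3.24]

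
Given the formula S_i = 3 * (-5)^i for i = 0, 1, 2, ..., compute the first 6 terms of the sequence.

This is a geometric sequence.
i=0: S_0 = 3 * (-5)^0 = 3
i=1: S_1 = 3 * (-5)^1 = -15
i=2: S_2 = 3 * (-5)^2 = 75
i=3: S_3 = 3 * (-5)^3 = -375
i=4: S_4 = 3 * (-5)^4 = 1875
i=5: S_5 = 3 * (-5)^5 = -9375
The first 6 terms are: [3, -15, 75, -375, 1875, -9375]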